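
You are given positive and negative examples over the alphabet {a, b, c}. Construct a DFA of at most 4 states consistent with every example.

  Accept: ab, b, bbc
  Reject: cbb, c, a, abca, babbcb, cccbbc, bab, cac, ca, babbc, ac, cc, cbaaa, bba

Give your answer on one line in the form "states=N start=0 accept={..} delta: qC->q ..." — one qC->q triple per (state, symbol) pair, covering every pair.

Grow the machine one transition at a time. Run the examples from 0; the earliest place one falls off (shortest prefix, ties alphabetical) gets sent to the lowest-numbered state that keeps every Accept/Reject pair distinguishable — a pair clashes when both reach the same state with identical unread suffix — and to a fresh state only if none does.
a: 0a undefined. 0a->0: ok.
b: 0b undefined. 0b->0: no, ab/a meet in 0. Open state 1: 0b->1.
c: 0c undefined. 0c->0: no, bbc/cccbbc meet in 1 with "bc" left. 0c->1: no, ab/c meet in 1. Open state 2: 0c->2.
ba: 1a undefined. 1a->0: no, ab/bab meet in 1. 1a->1: ok.
bb: 1b undefined. 1b->0: no, bbc/c meet in 2. 1b->1: no, ab/bab meet in 1. 1b->2: no, bbc/cc meet in 2 with "c" left. Open state 3: 1b->3.
ca: 2a undefined. 2a->0: ok.
cb: 2b undefined. 2b->0: no, ab/cbb meet in 1. 2b->1: no, ab/cbaaa meet in 1. 2b->2: ok.
cc: 2c undefined. 2c->0: ok.
abc: 1c undefined. 1c->0: ok.
bba: 3a undefined. 3a->0: ok.
bbc: 3c undefined. 3c->0: no, bbc/a meet in 0. 3c->1: ok.
babb: 3b undefined. 3b->0: ok.
All examples now run through 4 states with every (state, symbol) defined. Accept strings end in {1}, Reject strings end in {0,2,3}; accept={1}.

states=4 start=0 accept={1} delta: 0a->0 0b->1 0c->2 1a->1 1b->3 1c->0 2a->0 2b->2 2c->0 3a->0 3b->0 3c->1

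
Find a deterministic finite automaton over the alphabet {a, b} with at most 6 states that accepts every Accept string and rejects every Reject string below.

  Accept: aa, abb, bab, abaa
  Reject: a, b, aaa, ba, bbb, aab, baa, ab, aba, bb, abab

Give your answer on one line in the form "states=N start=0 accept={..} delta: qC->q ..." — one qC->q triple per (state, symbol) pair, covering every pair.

states=4 start=0 accept={0} delta: 0a->1 0b->2 1a->0 1b->3 2a->3 2b->1 3a->1 3b->0

Grow the machine one transition at a time. Run the examples from 0; the earliest place one falls off (shortest prefix, ties alphabetical) gets sent to the lowest-numbered state that keeps every Accept/Reject pair distinguishable — a pair clashes when both reach the same state with identical unread suffix — and to a fresh state only if none does.
a: 0a undefined. 0a->0: no, aa/a meet in 0. Open state 1: 0a->1.
b: 0b undefined. 0b->0: no, aa/baa meet in 1 with "a" left. 0b->1: no, aa/ba meet in 1 with "a" left. Open state 2: 0b->2.
aa: 1a undefined. 1a->0: ok.
ab: 1b undefined. 1b->0: no, aa/ab meet in 0. 1b->1: no, aa/aba meet in 0. 1b->2: no, abb/bb meet in 2 with "b" left. Open state 3: 1b->3.
ba: 2a undefined. 2a->0: no, aa/ba meet in 0. 2a->1: no, aa/baa meet in 0. 2a->2: no, bab/bb meet in 2 with "b" left. 2a->3: ok.
bb: 2b undefined. 2b->0: no, aa/bb meet in 0. 2b->1: ok.
aba: 3a undefined. 3a->0: no, aa/baa meet in 0. 3a->1: ok.
abb: 3b undefined. 3b->0: ok.
All examples now run through 4 states with every (state, symbol) defined. Accept strings end in {0}, Reject strings end in {1,2,3}; accept={0}.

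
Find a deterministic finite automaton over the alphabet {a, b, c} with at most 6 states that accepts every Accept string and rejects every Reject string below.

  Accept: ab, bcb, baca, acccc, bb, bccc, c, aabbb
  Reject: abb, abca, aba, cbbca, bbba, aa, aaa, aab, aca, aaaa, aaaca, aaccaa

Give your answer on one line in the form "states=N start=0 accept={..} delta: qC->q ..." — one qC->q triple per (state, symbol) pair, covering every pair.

Fold the examples into a partial DFA from state 0: repeatedly fix the first undefined (state, symbol) met by the shortest-then-alphabetical prefix, trying targets in increasing order and rejecting any under which an Accept and a Reject string meet in one state with the same remainder; add a state when all current targets are rejected. Accepting states are where Accept strings end.
a: 0a undefined. 0a->0: no, ab/aab meet in 0 with "b" left. Open state 1: 0a->1.
b: 0b undefined. 0b->0: no, baca/aca meet in 1 with "ca" left. 0b->1: ok.
c: 0c undefined. 0c->0: ok.
aa: 1a undefined. 1a->0: no, baca/aaa meet in 1. 1a->1: no, ab/aab meet in 1 with "b" left. Open state 2: 1a->2.
ab: 1b undefined. 1b->0: ok.
ac: 1c undefined. 1c->0: no, bcb/abb meet in 1. 1c->1: no, acccc/abb meet in 1. 1c->2: no, bcb/aab meet in 2 with "b" left. Open state 3: 1c->3.
aaa: 2a undefined. 2a->0: no, ab/aaa meet in 0. 2a->1: ok.
aab: 2b undefined. 2b->0: no, ab/aab meet in 0. 2b->1: no, aabbb/abb meet in 1. 2b->2: no, aabbb/bbba meet in 2. 2b->3: ok.
aac: 2c undefined. 2c->0: no, baca/abb meet in 1. 2c->1: no, baca/bbba meet in 2. 2c->2: no, baca/abb meet in 1. 2c->3: no, baca/aca meet in 3 with "a" left. Open state 4: 2c->4.
aca: 3a undefined. 3a->0: no, ab/aca meet in 0. 3a->1: ok.
acc: 3c undefined. 3c->0: ok.
bcb: 3b undefined. 3b->0: no, aabbb/abb meet in 1. 3b->1: no, bcb/abb meet in 1. 3b->2: no, bcb/bbba meet in 2. 3b->3: no, bcb/aab meet in 3. 3b->4: ok.
aacc: 4c undefined. 4c->0: ok.
baca: 4a undefined. 4a->0: ok.
aabbb: 4b undefined. 4b->0: ok.
All examples now run through 5 states with every (state, symbol) defined. Accept strings end in {0,4}, Reject strings end in {1,2,3}; accept={0,4}.

states=5 start=0 accept={0,4} delta: 0a->1 0b->1 0c->0 1a->2 1b->0 1c->3 2a->1 2b->3 2c->4 3a->1 3b->4 3c->0 4a->0 4b->0 4c->0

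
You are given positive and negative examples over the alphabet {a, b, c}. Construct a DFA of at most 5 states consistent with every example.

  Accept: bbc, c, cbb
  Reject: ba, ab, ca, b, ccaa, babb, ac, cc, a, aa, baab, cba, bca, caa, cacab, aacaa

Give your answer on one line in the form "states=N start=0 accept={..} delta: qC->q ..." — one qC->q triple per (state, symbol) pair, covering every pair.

State merging on the prefix tree: take the shortest (then alphabetical) example prefix whose next move is undefined and point that move at state 0, else 1, else 2, ...; a target is out if some Accept/Reject pair would then sit in one state with the same input left (inseparable). If every existing state is out, open a new one.
a: 0a undefined. 0a->0: no, c/ac meet in 0 with "c" left. Open state 1: 0a->1.
b: 0b undefined. 0b->0: ok.
c: 0c undefined. 0c->0: no, bbc/b meet in 0. 0c->1: no, bbc/ba meet in 1. Open state 2: 0c->2.
aa: 1a undefined. 1a->0: ok.
ab: 1b undefined. 1b->0: ok.
ac: 1c undefined. 1c->0: ok.
ca: 2a undefined. 2a->0: ok.
cb: 2b undefined. 2b->0: no, cbb/ab meet in 0. 2b->1: no, cbb/ab meet in 0. 2b->2: ok.
cc: 2c undefined. 2c->0: ok.
All examples now run through 3 states with every (state, symbol) defined. Accept strings end in {2}, Reject strings end in {0,1}; accept={2}.

states=3 start=0 accept={2} delta: 0a->1 0b->0 0c->2 1a->0 1b->0 1c->0 2a->0 2b->2 2c->0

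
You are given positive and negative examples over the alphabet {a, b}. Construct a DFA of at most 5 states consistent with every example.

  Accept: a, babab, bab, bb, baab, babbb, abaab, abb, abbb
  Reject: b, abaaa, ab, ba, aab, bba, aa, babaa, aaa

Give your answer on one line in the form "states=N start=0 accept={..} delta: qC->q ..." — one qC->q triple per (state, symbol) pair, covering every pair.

states=5 start=0 accept={1,4} delta: 0a->1 0b->2 1a->3 1b->2 2a->2 2b->4 3a->0 3b->0 4a->2 4b->4

Fold the examples into a partial DFA from state 0: repeatedly fix the first undefined (state, symbol) met by the shortest-then-alphabetical prefix, trying targets in increasing order and rejecting any under which an Accept and a Reject string meet in one state with the same remainder; add a state when all current targets are rejected. Accepting states are where Accept strings end.
a: 0a undefined. 0a->0: no, a/aa meet in 0. Open state 1: 0a->1.
b: 0b undefined. 0b->0: no, a/ba meet in 1. 0b->1: no, a/b meet in 1. Open state 2: 0b->2.
aa: 1a undefined. 1a->0: no, a/aaa meet in 1. 1a->1: no, a/aa meet in 1. 1a->2: no, bb/aab meet in 2 with "b" left. Open state 3: 1a->3.
ab: 1b undefined. 1b->0: no, abaab/aab meet in 3 with "b" left. 1b->1: no, a/ab meet in 1. 1b->2: ok.
ba: 2a undefined. 2a->0: no, a/babaa meet in 1. 2a->1: no, a/ba meet in 1. 2a->2: ok.
bb: 2b undefined. 2b->0: no, a/bba meet in 1. 2b->1: no, babab/aab meet in 3 with "b" left. 2b->2: no, babab/b meet in 2. 2b->3: no, bab/aa meet in 3. Open state 4: 2b->4.
aaa: 3a undefined. 3a->0: ok.
aab: 3b undefined. 3b->0: ok.
bba: 4a undefined. 4a->0: no, a/babaa meet in 1. 4a->1: no, a/bba meet in 1. 4a->2: ok.
abbb: 4b undefined. 4b->0: no, babbb/b meet in 2. 4b->1: no, babbb/b meet in 2. 4b->2: no, abbb/b meet in 2. 4b->3: no, babbb/aab meet in 0. 4b->4: ok.
All examples now run through 5 states with every (state, symbol) defined. Accept strings end in {1,4}, Reject strings end in {0,2,3}; accept={1,4}.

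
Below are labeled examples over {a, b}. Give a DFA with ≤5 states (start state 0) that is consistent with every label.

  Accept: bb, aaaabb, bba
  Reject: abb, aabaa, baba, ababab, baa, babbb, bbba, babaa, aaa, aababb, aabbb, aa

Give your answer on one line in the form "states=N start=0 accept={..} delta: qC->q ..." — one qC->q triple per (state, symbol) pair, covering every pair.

Fold the examples into a partial DFA from state 0: repeatedly fix the first undefined (state, symbol) met by the shortest-then-alphabetical prefix, trying targets in increasing order and rejecting any under which an Accept and a Reject string meet in one state with the same remainder; add a state when all current targets are rejected. Accepting states are where Accept strings end.
a: 0a undefined. 0a->0: no, bb/abb meet in 0 with "bb" left. Open state 1: 0a->1.
b: 0b undefined. 0b->0: no, bba/bbba meet in 1. 0b->1: ok.
aa: 1a undefined. 1a->0: no, bb/aababb meet in 1 with "b" left. 1a->1: no, aaaabb/abb meet in 1 with "bb" left. Open state 2: 1a->2.
ab: 1b undefined. 1b->0: no, bb/ababab meet in 0. 1b->1: no, bb/abb meet in 1. 1b->2: no, bb/aa meet in 2. Open state 3: 1b->3.
aaa: 2a undefined. 2a->0: no, aaaabb/abb meet in 3 with "b" left. 2a->1: ok.
aab: 2b undefined. 2b->0: no, bb/babbb meet in 3. 2b->1: no, bb/aababb meet in 3. 2b->2: no, aaaabb/aabaa meet in 2. 2b->3: no, aaaabb/abb meet in 3 with "b" left. Open state 4: 2b->4.
aba: 3a undefined. 3a->0: ok.
abb: 3b undefined. 3b->0: no, bba/abb meet in 0. 3b->1: ok.
aaba: 4a undefined. 4a->0: no, bb/aababb meet in 3. 4a->1: ok.
aabb: 4b undefined. 4b->0: ok.
All examples now run through 5 states with every (state, symbol) defined. Accept strings end in {0,3}, Reject strings end in {1,2,4}; accept={0,3}.

states=5 start=0 accept={0,3} delta: 0a->1 0b->1 1a->2 1b->3 2a->1 2b->4 3a->0 3b->1 4a->1 4b->0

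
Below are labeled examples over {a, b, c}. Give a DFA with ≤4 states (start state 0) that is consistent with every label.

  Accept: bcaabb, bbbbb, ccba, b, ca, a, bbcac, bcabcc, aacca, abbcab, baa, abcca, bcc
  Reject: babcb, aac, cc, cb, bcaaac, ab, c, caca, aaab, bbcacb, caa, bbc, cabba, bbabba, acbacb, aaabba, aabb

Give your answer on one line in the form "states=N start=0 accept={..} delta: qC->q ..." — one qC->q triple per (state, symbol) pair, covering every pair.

states=3 start=0 accept={1} delta: 0a->1 0b->1 0c->2 1a->0 1b->0 1c->1 2a->1 2b->0 2c->2

Fold the examples into a partial DFA from state 0: repeatedly fix the first undefined (state, symbol) met by the shortest-then-alphabetical prefix, trying targets in increasing order and rejecting any under which an Accept and a Reject string meet in one state with the same remainder; add a state when all current targets are rejected. Accepting states are where Accept strings end.
a: 0a undefined. 0a->0: no, b/ab meet in 0 with "b" left. Open state 1: 0a->1.
b: 0b undefined. 0b->0: no, bcc/cc meet in 0 with "cc" left. 0b->1: ok.
c: 0c undefined. 0c->0: no, ccba/caa meet in 1 with "a" left. 0c->1: no, b/c meet in 1. Open state 2: 0c->2.
aa: 1a undefined. 1a->0: ok.
ab: 1b undefined. 1b->0: ok.
ac: 1c undefined. 1c->0: no, bcaabb/bcaaac meet in 0. 1c->1: ok.
ca: 2a undefined. 2a->0: no, bcaabb/caa meet in 1. 2a->1: ok.
cb: 2b undefined. 2b->0: ok.
cc: 2c undefined. 2c->0: no, ccba/babcb meet in 0. 2c->1: no, bcaabb/cc meet in 1. 2c->2: ok.
All examples now run through 3 states with every (state, symbol) defined. Accept strings end in {1}, Reject strings end in {0,2}; accept={1}.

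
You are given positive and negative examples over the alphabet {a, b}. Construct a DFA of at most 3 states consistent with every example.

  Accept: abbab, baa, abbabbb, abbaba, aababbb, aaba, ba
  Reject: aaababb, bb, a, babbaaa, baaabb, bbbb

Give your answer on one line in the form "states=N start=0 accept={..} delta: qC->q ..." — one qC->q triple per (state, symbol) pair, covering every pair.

State merging on the prefix tree: take the shortest (then alphabetical) example prefix whose next move is undefined and point that move at state 0, else 1, else 2, ...; a target is out if some Accept/Reject pair would then sit in one state with the same input left (inseparable). If every existing state is out, open a new one.
a: 0a undefined. 0a->0: ok.
b: 0b undefined. 0b->0: no, abbab/aaababb meet in 0. Open state 1: 0b->1.
ba: 1a undefined. 1a->0: no, baa/a meet in 0. 1a->1: no, aababbb/bbbb meet in 1 with "bbb" left. Open state 2: 1a->2.
bb: 1b undefined. 1b->0: ok.
baa: 2a undefined. 2a->0: no, baa/bb meet in 0. 2a->1: ok.
bab: 2b undefined. 2b->0: no, abbab/aaababb meet in 1. 2b->1: ok.
All examples now run through 3 states with every (state, symbol) defined. Accept strings end in {1,2}, Reject strings end in {0}; accept={1,2}.

states=3 start=0 accept={1,2} delta: 0a->0 0b->1 1a->2 1b->0 2a->1 2b->1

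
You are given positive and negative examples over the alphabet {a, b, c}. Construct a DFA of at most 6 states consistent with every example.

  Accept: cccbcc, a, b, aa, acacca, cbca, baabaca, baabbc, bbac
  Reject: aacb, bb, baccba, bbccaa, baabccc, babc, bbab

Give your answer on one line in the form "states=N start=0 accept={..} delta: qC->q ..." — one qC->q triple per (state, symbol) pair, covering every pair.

Fold the examples into a partial DFA from state 0: repeatedly fix the first undefined (state, symbol) met by the shortest-then-alphabetical prefix, trying targets in increasing order and rejecting any under which an Accept and a Reject string meet in one state with the same remainder; add a state when all current targets are rejected. Accepting states are where Accept strings end.
a: 0a undefined. 0a->0: ok.
b: 0b undefined. 0b->0: no, a/bb meet in 0. Open state 1: 0b->1.
c: 0c undefined. 0c->0: no, b/aacb meet in 1. 0c->1: ok.
ba: 1a undefined. 1a->0: ok.
bb: 1b undefined. 1b->0: no, a/aacb meet in 0. 1b->1: no, b/aacb meet in 1. Open state 2: 1b->2.
cc: 1c undefined. 1c->0: no, a/baccba meet in 0. 1c->1: no, b/baabccc meet in 1. 1c->2: ok.
bba: 2a undefined. 2a->0: no, b/bbab meet in 1. 2a->1: no, bbac/aacb meet in 2. 2a->2: no, acacca/aacb meet in 2. Open state 3: 2a->3.
bbc: 2c undefined. 2c->0: no, cccbcc/bbccaa meet in 0. 2c->1: no, cccbcc/aacb meet in 2. 2c->2: no, baabbc/aacb meet in 2. 2c->3: no, bbac/baabccc meet in 3 with "c" left. Open state 4: 2c->4.
bbab: 3b undefined. 3b->0: no, a/bbab meet in 0. 3b->1: no, b/bbab meet in 1. 3b->2: ok.
bbac: 3c undefined. 3c->0: ok.
bbcc: 4c undefined. 4c->0: no, a/bbccaa meet in 0. 4c->1: no, a/bbccaa meet in 0. 4c->2: ok.
cbca: 4a undefined. 4a->0: ok.
cccb: 4b undefined. 4b->0: no, cccbcc/aacb meet in 2. 4b->1: ok.
baccb: 2b undefined. 2b->0: no, a/baccba meet in 0. 2b->1: no, a/baccba meet in 0. 2b->2: no, acacca/baccba meet in 3. 2b->3: ok.
baccba: 3a undefined. 3a->0: no, a/baccba meet in 0. 3a->1: no, b/baccba meet in 1. 3a->2: ok.
All examples now run through 5 states with every (state, symbol) defined. Accept strings end in {0,1,3,4}, Reject strings end in {2}; accept={0,1,3,4}.

states=5 start=0 accept={0,1,3,4} delta: 0a->0 0b->1 0c->1 1a->0 1b->2 1c->2 2a->3 2b->3 2c->4 3a->2 3b->2 3c->0 4a->0 4b->1 4c->2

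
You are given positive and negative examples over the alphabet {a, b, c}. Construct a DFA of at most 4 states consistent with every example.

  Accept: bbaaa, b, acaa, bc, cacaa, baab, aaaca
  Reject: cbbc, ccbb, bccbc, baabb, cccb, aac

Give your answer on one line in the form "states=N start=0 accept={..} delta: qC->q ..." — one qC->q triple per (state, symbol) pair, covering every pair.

states=3 start=0 accept={0,1} delta: 0a->0 0b->1 0c->2 1a->0 1b->2 1c->0 2a->0 2b->2 2c->2

Grow the machine one transition at a time. Run the examples from 0; the earliest place one falls off (shortest prefix, ties alphabetical) gets sent to the lowest-numbered state that keeps every Accept/Reject pair distinguishable — a pair clashes when both reach the same state with identical unread suffix — and to a fresh state only if none does.
a: 0a undefined. 0a->0: ok.
b: 0b undefined. 0b->0: no, bbaaa/baabb meet in 0. Open state 1: 0b->1.
c: 0c undefined. 0c->0: no, b/cccb meet in 1. 0c->1: no, b/aac meet in 1. Open state 2: 0c->2.
ba: 1a undefined. 1a->0: ok.
bb: 1b undefined. 1b->0: no, bbaaa/baabb meet in 0. 1b->1: no, b/baabb meet in 1. 1b->2: ok.
bc: 1c undefined. 1c->0: ok.
ca: 2a undefined. 2a->0: ok.
cb: 2b undefined. 2b->0: no, bbaaa/cbbc meet in 0. 2b->1: no, bbaaa/bccbc meet in 0. 2b->2: ok.
cc: 2c undefined. 2c->0: no, bbaaa/cbbc meet in 0. 2c->1: no, b/cbbc meet in 1. 2c->2: ok.
All examples now run through 3 states with every (state, symbol) defined. Accept strings end in {0,1}, Reject strings end in {2}; accept={0,1}.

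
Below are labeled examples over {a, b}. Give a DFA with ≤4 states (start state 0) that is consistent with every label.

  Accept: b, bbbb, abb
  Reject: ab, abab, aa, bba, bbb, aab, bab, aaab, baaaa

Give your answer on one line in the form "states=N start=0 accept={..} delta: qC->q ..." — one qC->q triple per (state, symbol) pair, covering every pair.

Fold the examples into a partial DFA from state 0: repeatedly fix the first undefined (state, symbol) met by the shortest-then-alphabetical prefix, trying targets in increasing order and rejecting any under which an Accept and a Reject string meet in one state with the same remainder; add a state when all current targets are rejected. Accepting states are where Accept strings end.
a: 0a undefined. 0a->0: no, b/ab meet in 0 with "b" left. Open state 1: 0a->1.
b: 0b undefined. 0b->0: no, b/bbb meet in 0. 0b->1: no, abb/bbb meet in 1 with "bb" left. Open state 2: 0b->2.
aa: 1a undefined. 1a->0: no, b/aab meet in 2. 1a->1: ok.
ab: 1b undefined. 1b->0: ok.
ba: 2a undefined. 2a->0: no, b/bab meet in 2. 2a->1: ok.
bb: 2b undefined. 2b->0: no, b/bbb meet in 2. 2b->1: ok.
All examples now run through 3 states with every (state, symbol) defined. Accept strings end in {2}, Reject strings end in {0,1}; accept={2}.

states=3 start=0 accept={2} delta: 0a->1 0b->2 1a->1 1b->0 2a->1 2b->1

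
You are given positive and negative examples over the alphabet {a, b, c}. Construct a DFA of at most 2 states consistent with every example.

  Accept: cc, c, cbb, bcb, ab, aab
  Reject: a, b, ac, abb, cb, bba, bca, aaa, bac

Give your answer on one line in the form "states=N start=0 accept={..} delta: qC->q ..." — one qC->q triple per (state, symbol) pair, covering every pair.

Grow the machine one transition at a time. Run the examples from 0; the earliest place one falls off (shortest prefix, ties alphabetical) gets sent to the lowest-numbered state that keeps every Accept/Reject pair distinguishable — a pair clashes when both reach the same state with identical unread suffix — and to a fresh state only if none does.
a: 0a undefined. 0a->0: no, c/ac meet in 0 with "c" left. Open state 1: 0a->1.
b: 0b undefined. 0b->0: no, bcb/cb meet in 0 with "cb" left. 0b->1: ok.
c: 0c undefined. 0c->0: ok.
aa: 1a undefined. 1a->0: no, cc/bac meet in 0. 1a->1: ok.
ab: 1b undefined. 1b->0: ok.
ac: 1c undefined. 1c->0: no, cc/ac meet in 0. 1c->1: ok.
All examples now run through 2 states with every (state, symbol) defined. Accept strings end in {0}, Reject strings end in {1}; accept={0}.

states=2 start=0 accept={0} delta: 0a->1 0b->1 0c->0 1a->1 1b->0 1c->1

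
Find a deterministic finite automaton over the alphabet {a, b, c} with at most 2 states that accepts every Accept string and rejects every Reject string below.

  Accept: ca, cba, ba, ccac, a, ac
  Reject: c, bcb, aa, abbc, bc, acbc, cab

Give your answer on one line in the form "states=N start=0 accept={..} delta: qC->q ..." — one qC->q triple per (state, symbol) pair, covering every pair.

states=2 start=0 accept={1} delta: 0a->1 0b->0 0c->0 1a->0 1b->0 1c->1

State merging on the prefix tree: take the shortest (then alphabetical) example prefix whose next move is undefined and point that move at state 0, else 1, else 2, ...; a target is out if some Accept/Reject pair would then sit in one state with the same input left (inseparable). If every existing state is out, open a new one.
a: 0a undefined. 0a->0: no, a/aa meet in 0. Open state 1: 0a->1.
b: 0b undefined. 0b->0: ok.
c: 0c undefined. 0c->0: ok.
aa: 1a undefined. 1a->0: ok.
ab: 1b undefined. 1b->0: ok.
ac: 1c undefined. 1c->0: no, ccac/c meet in 0. 1c->1: ok.
All examples now run through 2 states with every (state, symbol) defined. Accept strings end in {1}, Reject strings end in {0}; accept={1}.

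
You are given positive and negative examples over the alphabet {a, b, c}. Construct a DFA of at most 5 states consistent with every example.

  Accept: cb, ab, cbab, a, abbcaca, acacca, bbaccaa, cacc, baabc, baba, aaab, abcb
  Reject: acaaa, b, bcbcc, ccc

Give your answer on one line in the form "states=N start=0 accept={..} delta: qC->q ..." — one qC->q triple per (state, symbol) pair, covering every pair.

Fold the examples into a partial DFA from state 0: repeatedly fix the first undefined (state, symbol) met by the shortest-then-alphabetical prefix, trying targets in increasing order and rejecting any under which an Accept and a Reject string meet in one state with the same remainder; add a state when all current targets are rejected. Accepting states are where Accept strings end.
a: 0a undefined. 0a->0: no, ab/b meet in 0 with "b" left. Open state 1: 0a->1.
b: 0b undefined. 0b->0: ok.
c: 0c undefined. 0c->0: no, cb/b meet in 0. 0c->1: ok.
aa: 1a undefined. 1a->0: ok.
ab: 1b undefined. 1b->0: no, cb/b meet in 0. 1b->1: no, cbab/b meet in 0. Open state 2: 1b->2.
ac: 1c undefined. 1c->0: no, a/acaaa meet in 1. 1c->1: no, a/ccc meet in 1. 1c->2: ok.
abb: 2b undefined. 2b->0: no, abbcaca/b meet in 0. 2b->1: ok.
abc: 2c undefined. 2c->0: no, a/bcbcc meet in 1. 2c->1: no, cb/bcbcc meet in 2. 2c->2: no, cb/bcbcc meet in 2. Open state 3: 2c->3.
aca: 2a undefined. 2a->0: no, cbab/acaaa meet in 0. 2a->1: no, a/acaaa meet in 1. 2a->2: no, cb/acaaa meet in 2. 2a->3: no, bbaccaa/acaaa meet in 3 with "aa" left. Open state 4: 2a->4.
abcb: 3b undefined. 3b->0: no, abcb/b meet in 0. 3b->1: ok.
acaa: 4a undefined. 4a->0: no, a/acaaa meet in 1. 4a->1: ok.
acac: 4c undefined. 4c->0: no, acacca/acaaa meet in 0. 4c->1: no, abbcaca/acaaa meet in 0. 4c->2: ok.
cbab: 4b undefined. 4b->0: no, cbab/acaaa meet in 0. 4b->1: ok.
bcbcc: 3c undefined. 3c->0: ok.
acacca: 3a undefined. 3a->0: no, acacca/acaaa meet in 0. 3a->1: no, bbaccaa/acaaa meet in 0. 3a->2: ok.
All examples now run through 5 states with every (state, symbol) defined. Accept strings end in {1,2,4}, Reject strings end in {0,3}; accept={1,2,4}.

states=5 start=0 accept={1,2,4} delta: 0a->1 0b->0 0c->1 1a->0 1b->2 1c->2 2a->4 2b->1 2c->3 3a->2 3b->1 3c->0 4a->1 4b->1 4c->2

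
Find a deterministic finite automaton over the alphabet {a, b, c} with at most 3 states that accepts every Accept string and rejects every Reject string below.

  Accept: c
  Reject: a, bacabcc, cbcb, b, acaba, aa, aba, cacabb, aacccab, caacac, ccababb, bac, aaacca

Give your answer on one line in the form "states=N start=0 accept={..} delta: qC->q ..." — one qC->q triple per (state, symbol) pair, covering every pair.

State merging on the prefix tree: take the shortest (then alphabetical) example prefix whose next move is undefined and point that move at state 0, else 1, else 2, ...; a target is out if some Accept/Reject pair would then sit in one state with the same input left (inseparable). If every existing state is out, open a new one.
a: 0a undefined. 0a->0: ok.
b: 0b undefined. 0b->0: no, c/bac meet in 0 with "c" left. Open state 1: 0b->1.
c: 0c undefined. 0c->0: no, c/a meet in 0. 0c->1: no, c/b meet in 1. Open state 2: 0c->2.
ba: 1a undefined. 1a->0: no, c/bac meet in 2. 1a->1: ok.
ca: 2a undefined. 2a->0: no, c/caacac meet in 2. 2a->1: ok.
cb: 2b undefined. 2b->0: ok.
cc: 2c undefined. 2c->0: ok.
bac: 1c undefined. 1c->0: no, c/bacabcc meet in 2. 1c->1: ok.
acab: 1b undefined. 1b->0: ok.
All examples now run through 3 states with every (state, symbol) defined. Accept strings end in {2}, Reject strings end in {0,1}; accept={2}.

states=3 start=0 accept={2} delta: 0a->0 0b->1 0c->2 1a->1 1b->0 1c->1 2a->1 2b->0 2c->0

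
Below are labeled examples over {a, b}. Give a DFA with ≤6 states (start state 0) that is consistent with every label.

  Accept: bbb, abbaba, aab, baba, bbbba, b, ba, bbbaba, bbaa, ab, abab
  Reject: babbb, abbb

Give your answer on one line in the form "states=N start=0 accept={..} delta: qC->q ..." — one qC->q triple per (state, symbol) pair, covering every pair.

Grow the machine one transition at a time. Run the examples from 0; the earliest place one falls off (shortest prefix, ties alphabetical) gets sent to the lowest-numbered state that keeps every Accept/Reject pair distinguishable — a pair clashes when both reach the same state with identical unread suffix — and to a fresh state only if none does.
a: 0a undefined. 0a->0: no, bbb/abbb meet in 0 with "bbb" left. Open state 1: 0a->1.
b: 0b undefined. 0b->0: ok.
aa: 1a undefined. 1a->0: ok.
ab: 1b undefined. 1b->0: no, bbb/babbb meet in 0. 1b->1: no, abbaba/babbb meet in 1. Open state 2: 1b->2.
aba: 2a undefined. 2a->0: ok.
abb: 2b undefined. 2b->0: no, bbb/babbb meet in 0. 2b->1: no, ab/babbb meet in 2. 2b->2: no, ab/babbb meet in 2. Open state 3: 2b->3.
abba: 3a undefined. 3a->0: ok.
abbb: 3b undefined. 3b->0: no, bbb/babbb meet in 0. 3b->1: no, abbaba/babbb meet in 1. 3b->2: no, ab/babbb meet in 2. 3b->3: ok.
All examples now run through 4 states with every (state, symbol) defined. Accept strings end in {0,1,2}, Reject strings end in {3}; accept={0,1,2}.

states=4 start=0 accept={0,1,2} delta: 0a->1 0b->0 1a->0 1b->2 2a->0 2b->3 3a->0 3b->3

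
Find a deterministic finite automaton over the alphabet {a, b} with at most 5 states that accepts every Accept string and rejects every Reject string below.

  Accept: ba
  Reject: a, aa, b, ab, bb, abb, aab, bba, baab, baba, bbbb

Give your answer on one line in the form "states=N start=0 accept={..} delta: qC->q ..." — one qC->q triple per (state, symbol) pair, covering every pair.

states=3 start=0 accept={2} delta: 0a->0 0b->1 1a->2 1b->0 2a->0 2b->0

State merging on the prefix tree: take the shortest (then alphabetical) example prefix whose next move is undefined and point that move at state 0, else 1, else 2, ...; a target is out if some Accept/Reject pair would then sit in one state with the same input left (inseparable). If every existing state is out, open a new one.
a: 0a undefined. 0a->0: ok.
b: 0b undefined. 0b->0: no, ba/a meet in 0. Open state 1: 0b->1.
ba: 1a undefined. 1a->0: no, ba/a meet in 0. 1a->1: no, ba/b meet in 1. Open state 2: 1a->2.
bb: 1b undefined. 1b->0: ok.
baa: 2a undefined. 2a->0: ok.
bab: 2b undefined. 2b->0: ok.
All examples now run through 3 states with every (state, symbol) defined. Accept strings end in {2}, Reject strings end in {0,1}; accept={2}.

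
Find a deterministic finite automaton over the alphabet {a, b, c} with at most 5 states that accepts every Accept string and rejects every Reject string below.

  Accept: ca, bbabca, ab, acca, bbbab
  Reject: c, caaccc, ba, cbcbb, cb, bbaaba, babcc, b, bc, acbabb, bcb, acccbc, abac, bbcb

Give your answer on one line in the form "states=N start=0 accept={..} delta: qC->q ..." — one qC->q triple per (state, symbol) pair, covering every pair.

Grow the machine one transition at a time. Run the examples from 0; the earliest place one falls off (shortest prefix, ties alphabetical) gets sent to the lowest-numbered state that keeps every Accept/Reject pair distinguishable — a pair clashes when both reach the same state with identical unread suffix — and to a fresh state only if none does.
a: 0a undefined. 0a->0: no, ab/b meet in 0 with "b" left. Open state 1: 0a->1.
b: 0b undefined. 0b->0: ok.
c: 0c undefined. 0c->0: no, ca/ba meet in 1. 0c->1: no, ab/cb meet in 1 with "b" left. Open state 2: 0c->2.
ab: 1b undefined. 1b->0: no, ab/b meet in 0. 1b->1: no, ab/ba meet in 1. 1b->2: no, ab/c meet in 2. Open state 3: 1b->3.
ac: 1c undefined. 1c->0: ok.
ca: 2a undefined. 2a->0: no, ca/b meet in 0. 2a->1: no, ca/ba meet in 1. 2a->2: no, ca/c meet in 2. 2a->3: ok.
cb: 2b undefined. 2b->0: ok.
aba: 3a undefined. 3a->0: ok.
accc: 2c undefined. 2c->0: ok.
babc: 3c undefined. 3c->0: no, bbabca/ba meet in 1. 3c->1: ok.
bbaa: 1a undefined. 1a->0: no, bbabca/cbcbb meet in 0. 1a->1: no, bbabca/ba meet in 1. 1a->2: no, bbabca/c meet in 2. 1a->3: ok.
bbaab: 3b undefined. 3b->0: ok.
All examples now run through 4 states with every (state, symbol) defined. Accept strings end in {3}, Reject strings end in {0,1,2}; accept={3}.

states=4 start=0 accept={3} delta: 0a->1 0b->0 0c->2 1a->3 1b->3 1c->0 2a->3 2b->0 2c->0 3a->0 3b->0 3c->1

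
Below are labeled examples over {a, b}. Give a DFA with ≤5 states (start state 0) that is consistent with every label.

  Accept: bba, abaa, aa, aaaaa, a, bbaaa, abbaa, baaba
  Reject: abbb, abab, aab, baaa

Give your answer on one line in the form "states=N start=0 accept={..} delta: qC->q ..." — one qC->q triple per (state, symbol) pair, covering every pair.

Fold the examples into a partial DFA from state 0: repeatedly fix the first undefined (state, symbol) met by the shortest-then-alphabetical prefix, trying targets in increasing order and rejecting any under which an Accept and a Reject string meet in one state with the same remainder; add a state when all current targets are rejected. Accepting states are where Accept strings end.
a: 0a undefined. 0a->0: ok.
b: 0b undefined. 0b->0: no, bba/abbb meet in 0. Open state 1: 0b->1.
ba: 1a undefined. 1a->0: no, abaa/baaa meet in 0. 1a->1: no, abaa/aab meet in 1. Open state 2: 1a->2.
bb: 1b undefined. 1b->0: ok.
baa: 2a undefined. 2a->0: no, bba/baaa meet in 0. 2a->1: no, abaa/abbb meet in 1. 2a->2: no, abaa/baaa meet in 2. Open state 3: 2a->3.
abab: 2b undefined. 2b->0: no, bba/abab meet in 0. 2b->1: ok.
baaa: 3a undefined. 3a->0: no, bba/baaa meet in 0. 3a->1: ok.
baab: 3b undefined. 3b->0: ok.
All examples now run through 4 states with every (state, symbol) defined. Accept strings end in {0,3}, Reject strings end in {1}; accept={0,3}.

states=4 start=0 accept={0,3} delta: 0a->0 0b->1 1a->2 1b->0 2a->3 2b->1 3a->1 3b->0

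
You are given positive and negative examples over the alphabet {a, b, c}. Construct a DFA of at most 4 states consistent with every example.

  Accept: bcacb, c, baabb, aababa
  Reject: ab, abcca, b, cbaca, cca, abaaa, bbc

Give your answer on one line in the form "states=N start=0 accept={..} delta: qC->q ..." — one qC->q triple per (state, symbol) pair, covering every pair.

Fold the examples into a partial DFA from state 0: repeatedly fix the first undefined (state, symbol) met by the shortest-then-alphabetical prefix, trying targets in increasing order and rejecting any under which an Accept and a Reject string meet in one state with the same remainder; add a state when all current targets are rejected. Accepting states are where Accept strings end.
a: 0a undefined. 0a->0: ok.
b: 0b undefined. 0b->0: no, c/bbc meet in 0 with "c" left. Open state 1: 0b->1.
c: 0c undefined. 0c->0: no, c/cca meet in 0. 0c->1: no, c/ab meet in 1. Open state 2: 0c->2.
ba: 1a undefined. 1a->0: no, aababa/abaaa meet in 0. 1a->1: ok.
bb: 1b undefined. 1b->0: no, c/bbc meet in 2. 1b->1: no, baabb/ab meet in 1. 1b->2: ok.
bc: 1c undefined. 1c->0: no, aababa/abcca meet in 2 with "a" left. 1c->1: ok.
cb: 2b undefined. 2b->0: no, aababa/cbaca meet in 2 with "a" left. 2b->1: no, baabb/ab meet in 1. 2b->2: ok.
cc: 2c undefined. 2c->0: ok.
cba: 2a undefined. 2a->0: no, aababa/cbaca meet in 0. 2a->1: no, aababa/ab meet in 1. 2a->2: ok.
All examples now run through 3 states with every (state, symbol) defined. Accept strings end in {2}, Reject strings end in {0,1}; accept={2}.

states=3 start=0 accept={2} delta: 0a->0 0b->1 0c->2 1a->1 1b->2 1c->1 2a->2 2b->2 2c->0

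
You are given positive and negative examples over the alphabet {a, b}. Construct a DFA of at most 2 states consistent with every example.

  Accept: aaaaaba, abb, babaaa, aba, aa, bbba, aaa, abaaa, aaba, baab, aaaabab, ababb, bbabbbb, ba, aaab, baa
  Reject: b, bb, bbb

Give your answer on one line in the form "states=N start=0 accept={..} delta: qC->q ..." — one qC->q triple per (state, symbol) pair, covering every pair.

states=2 start=0 accept={1} delta: 0a->1 0b->0 1a->1 1b->1

State merging on the prefix tree: take the shortest (then alphabetical) example prefix whose next move is undefined and point that move at state 0, else 1, else 2, ...; a target is out if some Accept/Reject pair would then sit in one state with the same input left (inseparable). If every existing state is out, open a new one.
a: 0a undefined. 0a->0: no, abb/bb meet in 0 with "bb" left. Open state 1: 0a->1.
b: 0b undefined. 0b->0: ok.
aa: 1a undefined. 1a->0: no, aa/b meet in 0. 1a->1: ok.
ab: 1b undefined. 1b->0: no, abb/b meet in 0. 1b->1: ok.
All examples now run through 2 states with every (state, symbol) defined. Accept strings end in {1}, Reject strings end in {0}; accept={1}.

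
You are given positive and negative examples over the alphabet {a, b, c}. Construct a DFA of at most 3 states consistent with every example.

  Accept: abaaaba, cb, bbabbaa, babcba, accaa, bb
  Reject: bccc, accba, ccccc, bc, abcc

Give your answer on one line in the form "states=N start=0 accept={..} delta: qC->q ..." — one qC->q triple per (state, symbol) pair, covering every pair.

Fold the examples into a partial DFA from state 0: repeatedly fix the first undefined (state, symbol) met by the shortest-then-alphabetical prefix, trying targets in increasing order and rejecting any under which an Accept and a Reject string meet in one state with the same remainder; add a state when all current targets are rejected. Accepting states are where Accept strings end.
a: 0a undefined. 0a->0: ok.
b: 0b undefined. 0b->0: ok.
c: 0c undefined. 0c->0: no, abaaaba/bccc meet in 0. Open state 1: 0c->1.
cb: 1b undefined. 1b->0: ok.
cc: 1c undefined. 1c->0: no, abaaaba/accba meet in 0. 1c->1: no, abaaaba/accba meet in 0. Open state 2: 1c->2.
ccc: 2c undefined. 2c->0: no, abaaaba/bccc meet in 0. 2c->1: ok.
acca: 2a undefined. 2a->0: ok.
accb: 2b undefined. 2b->0: no, abaaaba/accba meet in 0. 2b->1: ok.
accba: 1a undefined. 1a->0: no, abaaaba/accba meet in 0. 1a->1: ok.
All examples now run through 3 states with every (state, symbol) defined. Accept strings end in {0}, Reject strings end in {1,2}; accept={0}.

states=3 start=0 accept={0} delta: 0a->0 0b->0 0c->1 1a->1 1b->0 1c->2 2a->0 2b->1 2c->1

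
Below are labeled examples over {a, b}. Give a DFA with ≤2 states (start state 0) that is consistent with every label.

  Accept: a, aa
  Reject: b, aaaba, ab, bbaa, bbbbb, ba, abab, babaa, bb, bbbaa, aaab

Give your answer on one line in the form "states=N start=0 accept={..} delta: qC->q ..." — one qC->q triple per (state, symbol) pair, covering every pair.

states=2 start=0 accept={0} delta: 0a->0 0b->1 1a->1 1b->1

State merging on the prefix tree: take the shortest (then alphabetical) example prefix whose next move is undefined and point that move at state 0, else 1, else 2, ...; a target is out if some Accept/Reject pair would then sit in one state with the same input left (inseparable). If every existing state is out, open a new one.
a: 0a undefined. 0a->0: ok.
b: 0b undefined. 0b->0: no, a/b meet in 0. Open state 1: 0b->1.
ba: 1a undefined. 1a->0: no, a/aaaba meet in 0. 1a->1: ok.
bb: 1b undefined. 1b->0: no, a/bbaa meet in 0. 1b->1: ok.
All examples now run through 2 states with every (state, symbol) defined. Accept strings end in {0}, Reject strings end in {1}; accept={0}.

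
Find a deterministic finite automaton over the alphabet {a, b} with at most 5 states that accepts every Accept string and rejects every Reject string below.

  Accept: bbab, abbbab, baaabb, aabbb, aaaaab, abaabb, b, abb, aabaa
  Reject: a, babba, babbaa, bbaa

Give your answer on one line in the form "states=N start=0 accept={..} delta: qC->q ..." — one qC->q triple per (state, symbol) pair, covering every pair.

states=3 start=0 accept={1,2} delta: 0a->0 0b->1 1a->1 1b->2 2a->0 2b->2

Grow the machine one transition at a time. Run the examples from 0; the earliest place one falls off (shortest prefix, ties alphabetical) gets sent to the lowest-numbered state that keeps every Accept/Reject pair distinguishable — a pair clashes when both reach the same state with identical unread suffix — and to a fresh state only if none does.
a: 0a undefined. 0a->0: ok.
b: 0b undefined. 0b->0: no, bbab/a meet in 0. Open state 1: 0b->1.
ba: 1a undefined. 1a->0: no, aabaa/a meet in 0. 1a->1: ok.
bb: 1b undefined. 1b->0: no, bbab/babba meet in 1. 1b->1: no, bbab/babba meet in 1. Open state 2: 1b->2.
bba: 2a undefined. 2a->0: ok.
abbb: 2b undefined. 2b->0: no, baaabb/a meet in 0. 2b->1: no, bbab/babba meet in 1. 2b->2: ok.
All examples now run through 3 states with every (state, symbol) defined. Accept strings end in {1,2}, Reject strings end in {0}; accept={1,2}.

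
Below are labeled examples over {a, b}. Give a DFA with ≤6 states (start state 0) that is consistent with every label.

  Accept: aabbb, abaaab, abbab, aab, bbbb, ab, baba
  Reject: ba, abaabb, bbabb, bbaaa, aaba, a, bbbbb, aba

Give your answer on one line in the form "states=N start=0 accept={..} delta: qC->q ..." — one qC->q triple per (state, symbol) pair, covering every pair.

Grow the machine one transition at a time. Run the examples from 0; the earliest place one falls off (shortest prefix, ties alphabetical) gets sent to the lowest-numbered state that keeps every Accept/Reject pair distinguishable — a pair clashes when both reach the same state with identical unread suffix — and to a fresh state only if none does.
a: 0a undefined. 0a->0: ok.
b: 0b undefined. 0b->0: no, aabbb/ba meet in 0. Open state 1: 0b->1.
ba: 1a undefined. 1a->0: no, baba/ba meet in 0. 1a->1: no, aabbb/abaabb meet in 1 with "bb" left. Open state 2: 1a->2.
bb: 1b undefined. 1b->0: no, aabbb/bbbbb meet in 1. 1b->1: no, aabbb/bbbbb meet in 1. 1b->2: ok.
bab: 2b undefined. 2b->0: no, aabbb/a meet in 0. 2b->1: no, aabbb/bbbbb meet in 1. 2b->2: no, aabbb/ba meet in 2. Open state 3: 2b->3.
bba: 2a undefined. 2a->0: ok.
baba: 3a undefined. 3a->0: no, baba/bbaaa meet in 0. 3a->1: ok.
bbbb: 3b undefined. 3b->0: no, abaaab/bbbbb meet in 1. 3b->1: ok.
All examples now run through 4 states with every (state, symbol) defined. Accept strings end in {1,3}, Reject strings end in {0,2}; accept={1,3}.

states=4 start=0 accept={1,3} delta: 0a->0 0b->1 1a->2 1b->2 2a->0 2b->3 3a->1 3b->1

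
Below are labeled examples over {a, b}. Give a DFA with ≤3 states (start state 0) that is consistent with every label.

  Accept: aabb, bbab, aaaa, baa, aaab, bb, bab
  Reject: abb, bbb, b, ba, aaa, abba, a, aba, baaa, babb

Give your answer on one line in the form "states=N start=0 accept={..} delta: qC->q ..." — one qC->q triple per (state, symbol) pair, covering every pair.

states=3 start=0 accept={0} delta: 0a->1 0b->2 1a->0 1b->0 2a->1 2b->0

Grow the machine one transition at a time. Run the examples from 0; the earliest place one falls off (shortest prefix, ties alphabetical) gets sent to the lowest-numbered state that keeps every Accept/Reject pair distinguishable — a pair clashes when both reach the same state with identical unread suffix — and to a fresh state only if none does.
a: 0a undefined. 0a->0: no, aabb/abb meet in 0 with "bb" left. Open state 1: 0a->1.
b: 0b undefined. 0b->0: no, bb/bbb meet in 0. 0b->1: no, aabb/babb meet in 1 with "abb" left. Open state 2: 0b->2.
aa: 1a undefined. 1a->0: ok.
ab: 1b undefined. 1b->0: ok.
ba: 2a undefined. 2a->0: no, aabb/babb meet in 2 with "b" left. 2a->1: ok.
bb: 2b undefined. 2b->0: ok.
All examples now run through 3 states with every (state, symbol) defined. Accept strings end in {0}, Reject strings end in {1,2}; accept={0}.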